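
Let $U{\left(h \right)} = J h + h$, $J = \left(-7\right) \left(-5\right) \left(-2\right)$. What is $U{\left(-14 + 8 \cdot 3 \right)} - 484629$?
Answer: $-485319$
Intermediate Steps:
$J = -70$ ($J = 35 \left(-2\right) = -70$)
$U{\left(h \right)} = - 69 h$ ($U{\left(h \right)} = - 70 h + h = - 69 h$)
$U{\left(-14 + 8 \cdot 3 \right)} - 484629 = - 69 \left(-14 + 8 \cdot 3\right) - 484629 = - 69 \left(-14 + 24\right) - 484629 = \left(-69\right) 10 - 484629 = -690 - 484629 = -485319$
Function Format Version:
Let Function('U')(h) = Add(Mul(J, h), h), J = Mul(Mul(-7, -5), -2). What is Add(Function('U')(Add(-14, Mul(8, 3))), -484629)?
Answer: -485319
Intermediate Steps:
J = -70 (J = Mul(35, -2) = -70)
Function('U')(h) = Mul(-69, h) (Function('U')(h) = Add(Mul(-70, h), h) = Mul(-69, h))
Add(Function('U')(Add(-14, Mul(8, 3))), -484629) = Add(Mul(-69, Add(-14, Mul(8, 3))), -484629) = Add(Mul(-69, Add(-14, 24)), -484629) = Add(Mul(-69, 10), -484629) = Add(-690, -484629) = -485319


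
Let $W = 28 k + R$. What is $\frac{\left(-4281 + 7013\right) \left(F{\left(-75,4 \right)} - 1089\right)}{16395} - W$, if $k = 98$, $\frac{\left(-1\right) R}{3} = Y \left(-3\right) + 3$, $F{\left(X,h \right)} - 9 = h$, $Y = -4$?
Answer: $- \frac{47189737}{16395} \approx -2878.3$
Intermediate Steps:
$F{\left(X,h \right)} = 9 + h$
$R = -45$ ($R = - 3 \left(\left(-4\right) \left(-3\right) + 3\right) = - 3 \left(12 + 3\right) = \left(-3\right) 15 = -45$)
$W = 2699$ ($W = 28 \cdot 98 - 45 = 2744 - 45 = 2699$)
$\frac{\left(-4281 + 7013\right) \left(F{\left(-75,4 \right)} - 1089\right)}{16395} - W = \frac{\left(-4281 + 7013\right) \left(\left(9 + 4\right) - 1089\right)}{16395} - 2699 = 2732 \left(13 - 1089\right) \frac{1}{16395} - 2699 = 2732 \left(-1076\right) \frac{1}{16395} - 2699 = \left(-2939632\right) \frac{1}{16395} - 2699 = - \frac{2939632}{16395} - 2699 = - \frac{47189737}{16395}$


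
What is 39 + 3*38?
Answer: 153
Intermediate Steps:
39 + 3*38 = 39 + 114 = 153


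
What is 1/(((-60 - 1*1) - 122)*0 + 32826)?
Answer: 1/32826 ≈ 3.0464e-5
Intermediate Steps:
1/(((-60 - 1*1) - 122)*0 + 32826) = 1/(((-60 - 1) - 122)*0 + 32826) = 1/((-61 - 122)*0 + 32826) = 1/(-183*0 + 32826) = 1/(0 + 32826) = 1/32826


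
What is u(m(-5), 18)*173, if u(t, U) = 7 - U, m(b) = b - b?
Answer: -1903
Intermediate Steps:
m(b) = 0
u(m(-5), 18)*173 = (7 - 1*18)*173 = (7 - 18)*173 = -11*173 = -1903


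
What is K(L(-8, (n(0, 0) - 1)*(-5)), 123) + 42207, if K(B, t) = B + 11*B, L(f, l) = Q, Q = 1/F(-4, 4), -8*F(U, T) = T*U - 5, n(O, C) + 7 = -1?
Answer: 295481/7 ≈ 42212.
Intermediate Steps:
n(O, C) = -8 (n(O, C) = -7 - 1 = -8)
F(U, T) = 5/8 - T*U/8 (F(U, T) = -(T*U - 5)/8 = -(-5 + T*U)/8 = 5/8 - T*U/8)
Q = 8/21 (Q = 1/(5/8 - ⅛*4*(-4)) = 1/(5/8 + 2) = 1/(21/8) = 8/21 ≈ 0.38095)
L(f, l) = 8/21
K(B, t) = 12*B
K(L(-8, (n(0, 0) - 1)*(-5)), 123) + 42207 = 12*(8/21) + 42207 = 32/7 + 42207 = 295481/7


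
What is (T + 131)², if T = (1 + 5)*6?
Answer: 27889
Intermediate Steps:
T = 36 (T = 6*6 = 36)
(T + 131)² = (36 + 131)² = 167² = 27889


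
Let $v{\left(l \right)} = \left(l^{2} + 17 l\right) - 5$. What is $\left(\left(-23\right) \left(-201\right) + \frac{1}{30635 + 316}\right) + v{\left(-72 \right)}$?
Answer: $\frac{265497679}{30951} \approx 8578.0$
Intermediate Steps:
$v{\left(l \right)} = -5 + l^{2} + 17 l$
$\left(\left(-23\right) \left(-201\right) + \frac{1}{30635 + 316}\right) + v{\left(-72 \right)} = \left(\left(-23\right) \left(-201\right) + \frac{1}{30635 + 316}\right) + \left(-5 + \left(-72\right)^{2} + 17 \left(-72\right)\right) = \left(4623 + \frac{1}{30951}\right) - -3955 = \left(4623 + \frac{1}{30951}\right) + 3955 = \frac{143086474}{30951} + 3955 = \frac{265497679}{30951}$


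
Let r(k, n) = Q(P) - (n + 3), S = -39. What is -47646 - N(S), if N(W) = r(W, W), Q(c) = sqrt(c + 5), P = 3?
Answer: -47682 - 2*sqrt(2) ≈ -47685.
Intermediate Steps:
Q(c) = sqrt(5 + c)
r(k, n) = -3 - n + 2*sqrt(2) (r(k, n) = sqrt(5 + 3) - (n + 3) = sqrt(8) - (3 + n) = 2*sqrt(2) + (-3 - n) = -3 - n + 2*sqrt(2))
N(W) = -3 - W + 2*sqrt(2)
-47646 - N(S) = -47646 - (-3 - 1*(-39) + 2*sqrt(2)) = -47646 - (-3 + 39 + 2*sqrt(2)) = -47646 - (36 + 2*sqrt(2)) = -47646 + (-36 - 2*sqrt(2)) = -47682 - 2*sqrt(2)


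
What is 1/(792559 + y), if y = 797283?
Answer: 1/1589842 ≈ 6.2899e-7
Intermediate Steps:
1/(792559 + y) = 1/(792559 + 797283) = 1/1589842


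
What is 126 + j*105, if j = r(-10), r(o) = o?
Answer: -924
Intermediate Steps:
j = -10
126 + j*105 = 126 - 10*105 = 126 - 1050 = -924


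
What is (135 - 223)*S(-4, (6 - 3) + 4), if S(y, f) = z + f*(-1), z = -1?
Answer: 704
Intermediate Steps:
S(y, f) = -1 - f (S(y, f) = -1 + f*(-1) = -1 - f)
(135 - 223)*S(-4, (6 - 3) + 4) = (135 - 223)*(-1 - ((6 - 3) + 4)) = -88*(-1 - (3 + 4)) = -88*(-1 - 1*7) = -88*(-1 - 7) = -88*(-8) = 704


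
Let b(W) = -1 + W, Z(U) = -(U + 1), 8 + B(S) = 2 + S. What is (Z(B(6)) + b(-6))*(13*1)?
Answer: -104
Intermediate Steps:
B(S) = -6 + S (B(S) = -8 + (2 + S) = -6 + S)
Z(U) = -1 - U (Z(U) = -(1 + U) = -1 - U)
(Z(B(6)) + b(-6))*(13*1) = ((-1 - (-6 + 6)) + (-1 - 6))*(13*1) = ((-1 - 1*0) - 7)*13 = ((-1 + 0) - 7)*13 = (-1 - 7)*13 = -8*13 = -104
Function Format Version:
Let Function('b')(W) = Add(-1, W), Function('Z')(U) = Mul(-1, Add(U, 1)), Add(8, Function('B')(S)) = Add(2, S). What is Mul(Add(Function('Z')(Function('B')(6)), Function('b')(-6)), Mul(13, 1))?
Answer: -104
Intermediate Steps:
Function('B')(S) = Add(-6, S) (Function('B')(S) = Add(-8, Add(2, S)) = Add(-6, S))
Function('Z')(U) = Add(-1, Mul(-1, U)) (Function('Z')(U) = Mul(-1, Add(1, U)) = Add(-1, Mul(-1, U)))
Mul(Add(Function('Z')(Function('B')(6)), Function('b')(-6)), Mul(13, 1)) = Mul(Add(Add(-1, Mul(-1, Add(-6, 6))), Add(-1, -6)), Mul(13, 1)) = Mul(Add(Add(-1, Mul(-1, 0)), -7), 13) = Mul(Add(Add(-1, 0), -7), 13) = Mul(Add(-1, -7), 13) = Mul(-8, 13) = -104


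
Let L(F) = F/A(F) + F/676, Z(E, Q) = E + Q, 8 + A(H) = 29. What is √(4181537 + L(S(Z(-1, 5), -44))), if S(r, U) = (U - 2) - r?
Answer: √1246582352442/546 ≈ 2044.9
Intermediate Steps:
A(H) = 21 (A(H) = -8 + 29 = 21)
S(r, U) = -2 + U - r (S(r, U) = (-2 + U) - r = -2 + U - r)
L(F) = 697*F/14196 (L(F) = F/21 + F/676 = 697*F/14196)
√(4181537 + L(S(Z(-1, 5), -44))) = √(4181537 + 697*(-2 - 44 - (-1 + 5))/14196) = √(4181537 + 697*(-2 - 44 - 1*4)/14196) = √(4181537 + 697*(-2 - 44 - 4)/14196) = √(4181537 + (697/14196)*(-50)) = √(4181537 - 17425/7098) = √(29680532201/7098) = √1246582352442/546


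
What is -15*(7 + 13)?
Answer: -300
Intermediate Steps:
-15*(7 + 13) = -15*20 = -300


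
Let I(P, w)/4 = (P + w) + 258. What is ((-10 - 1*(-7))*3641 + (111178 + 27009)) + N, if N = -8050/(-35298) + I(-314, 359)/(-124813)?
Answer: 280340755584905/2202824637 ≈ 1.2726e+5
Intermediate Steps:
I(P, w) = 1032 + 4*P + 4*w (I(P, w) = 4*((P + w) + 258) = 4*(258 + P + w) = 1032 + 4*P + 4*w)
N = 480981737/2202824637 (N = -8050/(-35298) + (1032 + 4*(-314) + 4*359)/(-124813) = -8050*(-1/35298) + (1032 - 1256 + 1436)*(-1/124813) = 4025/17649 + 1212*(-1/124813) = 4025/17649 - 1212/124813 = 480981737/2202824637 ≈ 0.21835)
((-10 - 1*(-7))*3641 + (111178 + 27009)) + N = ((-10 - 1*(-7))*3641 + (111178 + 27009)) + 480981737/2202824637 = ((-10 + 7)*3641 + 138187) + 480981737/2202824637 = (-3*3641 + 138187) + 480981737/2202824637 = (-10923 + 138187) + 480981737/2202824637 = 127264 + 480981737/2202824637 = 280340755584905/2202824637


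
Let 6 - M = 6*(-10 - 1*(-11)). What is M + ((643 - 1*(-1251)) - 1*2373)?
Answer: -479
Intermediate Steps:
M = 0 (M = 6 - 6*(-10 - 1*(-11)) = 6 - 6*(-10 + 11) = 6 - 6 = 0)
M + ((643 - 1*(-1251)) - 1*2373) = 0 + ((643 - 1*(-1251)) - 1*2373) = 0 + ((643 + 1251) - 2373) = 0 + (1894 - 2373) = 0 - 479 = -479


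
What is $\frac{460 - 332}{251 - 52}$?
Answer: $\frac{128}{199} \approx 0.64322$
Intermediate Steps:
$\frac{460 - 332}{251 - 52} = \frac{128}{251 - 52} = \frac{128}{199}$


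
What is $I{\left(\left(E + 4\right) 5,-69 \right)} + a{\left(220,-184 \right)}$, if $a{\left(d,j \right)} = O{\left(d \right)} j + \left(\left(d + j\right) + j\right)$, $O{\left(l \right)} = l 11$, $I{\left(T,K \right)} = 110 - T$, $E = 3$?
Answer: $-445353$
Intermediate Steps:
$O{\left(l \right)} = 11 l$
$a{\left(d,j \right)} = d + 2 j + 11 d j$ ($a{\left(d,j \right)} = 11 d j + \left(\left(d + j\right) + j\right) = 11 d j + \left(d + 2 j\right) = d + 2 j + 11 d j$)
$I{\left(\left(E + 4\right) 5,-69 \right)} + a{\left(220,-184 \right)} = \left(110 - \left(3 + 4\right) 5\right) + \left(220 + 2 \left(-184\right) + 11 \cdot 220 \left(-184\right)\right) = \left(110 - 7 \cdot 5\right) - 445428 = \left(110 - 35\right) - 445428 = 75 - 445428 = -445353$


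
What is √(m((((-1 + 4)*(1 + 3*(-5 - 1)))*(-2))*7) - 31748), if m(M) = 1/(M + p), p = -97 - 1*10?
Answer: I*√11697518245/607 ≈ 178.18*I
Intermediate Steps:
p = -107 (p = -97 - 10 = -107)
m(M) = 1/(-107 + M) (m(M) = 1/(M - 107) = 1/(-107 + M))
√(m((((-1 + 4)*(1 + 3*(-5 - 1)))*(-2))*7) - 31748) = √(1/(-107 + (((-1 + 4)*(1 + 3*(-5 - 1)))*(-2))*7) - 31748) = √(1/(-107 + ((3*(1 + 3*(-6)))*(-2))*7) - 31748) = √(1/(-107 + ((3*(1 - 18))*(-2))*7) - 31748) = √(1/(-107 + ((3*(-17))*(-2))*7) - 31748) = √(1/(-107 - 51*(-2)*7) - 31748) = √(1/(-107 + 102*7) - 31748) = √(1/(-107 + 714) - 31748) = √(1/607 - 31748) = √(-19271035/607) = I*√11697518245/607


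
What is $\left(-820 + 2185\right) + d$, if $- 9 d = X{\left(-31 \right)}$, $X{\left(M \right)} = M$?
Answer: $\frac{12316}{9} \approx 1368.4$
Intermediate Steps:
$d = \frac{31}{9}$ ($d = \left(- \frac{1}{9}\right) \left(-31\right) = \frac{31}{9} \approx 3.4444$)
$\left(-820 + 2185\right) + d = \left(-820 + 2185\right) + \frac{31}{9} = 1365 + \frac{31}{9} = \frac{12316}{9}$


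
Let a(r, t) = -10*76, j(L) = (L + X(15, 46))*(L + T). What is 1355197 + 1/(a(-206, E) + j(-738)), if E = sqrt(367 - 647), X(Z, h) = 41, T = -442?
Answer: 1113565374901/821700 ≈ 1.3552e+6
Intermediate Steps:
E = 2*I*sqrt(70) (E = sqrt(-280) = 2*I*sqrt(70) ≈ 16.733*I)
j(L) = (-442 + L)*(41 + L) (j(L) = (L + 41)*(L - 442) = (41 + L)*(-442 + L) = (-442 + L)*(41 + L))
a(r, t) = -760
1355197 + 1/(a(-206, E) + j(-738)) = 1355197 + 1/(-760 + (-18122 + (-738)**2 - 401*(-738))) = 1355197 + 1/(-760 + (-18122 + 544644 + 295938)) = 1355197 + 1/(-760 + 822460) = 1355197 + 1/821700 = 1113565374901/821700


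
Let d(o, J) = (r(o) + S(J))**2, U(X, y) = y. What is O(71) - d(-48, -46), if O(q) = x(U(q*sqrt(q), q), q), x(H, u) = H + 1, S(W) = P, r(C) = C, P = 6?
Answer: -1692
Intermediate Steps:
S(W) = 6
x(H, u) = 1 + H
O(q) = 1 + q
d(o, J) = (6 + o)**2 (d(o, J) = (o + 6)**2 = (6 + o)**2)
O(71) - d(-48, -46) = (1 + 71) - (6 - 48)**2 = 72 - 1*(-42)**2 = 72 - 1*1764 = 72 - 1764 = -1692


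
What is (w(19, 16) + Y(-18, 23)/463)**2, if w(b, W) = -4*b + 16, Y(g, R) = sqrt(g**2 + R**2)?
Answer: (27780 - sqrt(853))**2/214369 ≈ 3592.4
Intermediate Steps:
Y(g, R) = sqrt(R**2 + g**2)
w(b, W) = 16 - 4*b
(w(19, 16) + Y(-18, 23)/463)**2 = ((16 - 4*19) + sqrt(23**2 + (-18)**2)/463)**2 = ((16 - 76) + sqrt(529 + 324)*(1/463))**2 = (-60 + sqrt(853)*(1/463))**2 = (-60 + sqrt(853)/463)**2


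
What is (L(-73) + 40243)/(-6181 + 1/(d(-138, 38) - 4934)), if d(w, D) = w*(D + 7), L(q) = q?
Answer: -29843632/4592071 ≈ -6.4989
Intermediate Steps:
d(w, D) = w*(7 + D)
(L(-73) + 40243)/(-6181 + 1/(d(-138, 38) - 4934)) = (-73 + 40243)/(-6181 + 1/(-138*(7 + 38) - 4934)) = 40170/(-6181 + 1/(-138*45 - 4934)) = 40170/(-6181 + 1/(-6210 - 4934)) = 40170/(-6181 + 1/(-11144)) = 40170/(-6181 - 1/11144) = 40170/(-68881065/11144) = 40170*(-11144/68881065) = -29843632/4592071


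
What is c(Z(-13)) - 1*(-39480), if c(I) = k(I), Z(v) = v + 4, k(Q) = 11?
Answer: 39491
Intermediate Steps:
Z(v) = 4 + v
c(I) = 11
c(Z(-13)) - 1*(-39480) = 11 - 1*(-39480) = 11 + 39480 = 39491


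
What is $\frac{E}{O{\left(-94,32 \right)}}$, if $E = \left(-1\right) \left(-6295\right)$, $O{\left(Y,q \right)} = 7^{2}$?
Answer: $\frac{6295}{49} \approx 128.47$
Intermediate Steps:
$O{\left(Y,q \right)} = 49$
$E = 6295$
$\frac{E}{O{\left(-94,32 \right)}} = \frac{6295}{49}$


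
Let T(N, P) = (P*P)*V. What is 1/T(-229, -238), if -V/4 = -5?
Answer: 1/1132880 ≈ 8.8271e-7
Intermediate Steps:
V = 20 (V = -4*(-5) = 20)
T(N, P) = 20*P² (T(N, P) = (P*P)*20 = P²*20 = 20*P²)
1/T(-229, -238) = 1/(20*(-238)²) = 1/(20*56644) = 1/1132880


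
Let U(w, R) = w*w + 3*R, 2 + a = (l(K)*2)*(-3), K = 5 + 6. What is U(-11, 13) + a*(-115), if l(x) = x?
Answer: 7980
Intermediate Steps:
K = 11
a = -68 (a = -2 + (11*2)*(-3) = -2 + 22*(-3) = -2 - 66 = -68)
U(w, R) = w² + 3*R
U(-11, 13) + a*(-115) = ((-11)² + 3*13) - 68*(-115) = (121 + 39) + 7820 = 160 + 7820 = 7980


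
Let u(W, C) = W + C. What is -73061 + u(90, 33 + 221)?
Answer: -72717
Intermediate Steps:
u(W, C) = C + W
-73061 + u(90, 33 + 221) = -73061 + ((33 + 221) + 90) = -73061 + (254 + 90) = -73061 + 344 = -72717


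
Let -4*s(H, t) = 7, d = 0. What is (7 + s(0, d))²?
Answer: 441/16 ≈ 27.563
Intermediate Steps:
s(H, t) = -7/4 (s(H, t) = -¼*7 = -7/4)
(7 + s(0, d))² = (7 - 7/4)² = (21/4)² = 441/16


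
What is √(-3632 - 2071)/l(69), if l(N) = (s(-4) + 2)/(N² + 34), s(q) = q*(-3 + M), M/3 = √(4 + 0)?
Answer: -959*I*√5703/2 ≈ -36211.0*I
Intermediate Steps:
M = 6 (M = 3*√(4 + 0) = 3*√4 = 3*2 = 6)
s(q) = 3*q (s(q) = q*(-3 + 6) = q*3 = 3*q)
l(N) = -10/(34 + N²) (l(N) = (3*(-4) + 2)/(N² + 34) = (-12 + 2)/(34 + N²) = -10/(34 + N²))
√(-3632 - 2071)/l(69) = √(-3632 - 2071)/((-10/(34 + 69²))) = √(-5703)/((-10/(34 + 4761))) = (I*√5703)/((-10/4795)) = (I*√5703)/((-10*1/4795)) = (I*√5703)/(-2/959) = (I*√5703)*(-959/2) = -959*I*√5703/2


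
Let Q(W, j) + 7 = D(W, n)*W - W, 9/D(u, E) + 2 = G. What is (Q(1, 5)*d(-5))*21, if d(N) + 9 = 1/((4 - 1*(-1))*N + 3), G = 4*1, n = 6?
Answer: 29253/44 ≈ 664.84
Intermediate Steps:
G = 4
D(u, E) = 9/2 (D(u, E) = 9/(-2 + 4) = 9/2)
d(N) = -9 + 1/(3 + 5*N) (d(N) = -9 + 1/((4 - 1*(-1))*N + 3) = -9 + 1/((4 + 1)*N + 3) = -9 + 1/(5*N + 3) = -9 + 1/(3 + 5*N))
Q(W, j) = -7 + 7*W/2 (Q(W, j) = -7 + (9*W/2 - W) = -7 + 7*W/2)
(Q(1, 5)*d(-5))*21 = ((-7 + (7/2)*1)*((-26 - 45*(-5))/(3 + 5*(-5))))*21 = ((-7 + 7/2)*((-26 + 225)/(3 - 25)))*21 = -7*199/(2*(-22))*21 = -(-7)*199/44*21 = -7/2*(-199/22)*21 = (1393/44)*21 = 29253/44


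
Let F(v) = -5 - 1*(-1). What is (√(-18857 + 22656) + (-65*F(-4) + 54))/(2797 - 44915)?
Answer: -157/21059 - √3799/42118 ≈ -0.0089187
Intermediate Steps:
F(v) = -4 (F(v) = -5 + 1 = -4)
(√(-18857 + 22656) + (-65*F(-4) + 54))/(2797 - 44915) = (√(-18857 + 22656) + (-65*(-4) + 54))/(2797 - 44915) = (√3799 + (260 + 54))/(-42118) = (√3799 + 314)*(-1/42118) = (314 + √3799)*(-1/42118) = -157/21059 - √3799/42118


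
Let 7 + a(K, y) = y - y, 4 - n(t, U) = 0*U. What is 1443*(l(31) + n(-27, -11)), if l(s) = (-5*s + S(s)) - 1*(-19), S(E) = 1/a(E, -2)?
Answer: -1334775/7 ≈ -1.9068e+5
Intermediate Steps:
n(t, U) = 4 (n(t, U) = 4 - 0*U = 4 - 1*0 = 4 + 0 = 4)
a(K, y) = -7 (a(K, y) = -7 + (y - y) = -7 + 0 = -7)
S(E) = -⅐ (S(E) = 1/(-7) = -⅐)
l(s) = 132/7 - 5*s (l(s) = (-5*s - ⅐) - 1*(-19) = (-⅐ - 5*s) + 19 = 132/7 - 5*s)
1443*(l(31) + n(-27, -11)) = 1443*((132/7 - 5*31) + 4) = 1443*((132/7 - 155) + 4) = 1443*(-953/7 + 4) = 1443*(-925/7) = -1334775/7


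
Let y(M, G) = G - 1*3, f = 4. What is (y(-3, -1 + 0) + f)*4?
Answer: 0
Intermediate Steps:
y(M, G) = -3 + G (y(M, G) = G - 3 = -3 + G)
(y(-3, -1 + 0) + f)*4 = ((-3 + (-1 + 0)) + 4)*4 = ((-3 - 1) + 4)*4 = (-4 + 4)*4 = 0*4 = 0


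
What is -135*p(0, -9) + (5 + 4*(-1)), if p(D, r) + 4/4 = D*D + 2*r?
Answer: 2566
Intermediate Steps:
p(D, r) = -1 + D² + 2*r (p(D, r) = -1 + (D*D + 2*r) = -1 + (D² + 2*r) = -1 + D² + 2*r)
-135*p(0, -9) + (5 + 4*(-1)) = -135*(-1 + 0² + 2*(-9)) + (5 + 4*(-1)) = -135*(-1 + 0 - 18) + (5 - 4) = -135*(-19) + 1 = 2565 + 1 = 2566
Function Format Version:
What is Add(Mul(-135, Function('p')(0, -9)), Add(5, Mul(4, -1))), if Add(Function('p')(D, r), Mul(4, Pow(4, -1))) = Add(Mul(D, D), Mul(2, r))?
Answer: 2566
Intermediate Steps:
Function('p')(D, r) = Add(-1, Pow(D, 2), Mul(2, r)) (Function('p')(D, r) = Add(-1, Add(Mul(D, D), Mul(2, r))) = Add(-1, Add(Pow(D, 2), Mul(2, r))) = Add(-1, Pow(D, 2), Mul(2, r)))
Add(Mul(-135, Function('p')(0, -9)), Add(5, Mul(4, -1))) = Add(Mul(-135, Add(-1, Pow(0, 2), Mul(2, -9))), Add(5, Mul(4, -1))) = Add(Mul(-135, Add(-1, 0, -18)), Add(5, -4)) = Add(Mul(-135, -19), 1) = Add(2565, 1) = 2566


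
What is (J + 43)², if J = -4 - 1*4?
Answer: 1225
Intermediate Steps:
J = -8 (J = -4 - 4 = -8)
(J + 43)² = (-8 + 43)² = 35² = 1225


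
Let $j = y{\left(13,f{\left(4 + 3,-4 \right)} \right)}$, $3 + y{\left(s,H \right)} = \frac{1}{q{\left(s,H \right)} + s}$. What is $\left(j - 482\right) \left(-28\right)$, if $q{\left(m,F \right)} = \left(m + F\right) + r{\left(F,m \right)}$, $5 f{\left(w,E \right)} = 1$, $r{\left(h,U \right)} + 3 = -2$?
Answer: $\frac{719670}{53} \approx 13579.0$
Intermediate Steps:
$r{\left(h,U \right)} = -5$ ($r{\left(h,U \right)} = -3 - 2 = -5$)
$f{\left(w,E \right)} = \frac{1}{5}$ ($f{\left(w,E \right)} = \frac{1}{5} \cdot 1 = \frac{1}{5}$)
$q{\left(m,F \right)} = -5 + F + m$ ($q{\left(m,F \right)} = \left(m + F\right) - 5 = \left(F + m\right) - 5 = -5 + F + m$)
$y{\left(s,H \right)} = -3 + \frac{1}{-5 + H + 2 s}$ ($y{\left(s,H \right)} = -3 + \frac{1}{\left(-5 + H + s\right) + s} = -3 + \frac{1}{-5 + H + 2 s}$)
$j = - \frac{313}{106}$ ($j = \frac{16 - 78 - \frac{3}{5}}{-5 + \frac{1}{5} + 2 \cdot 13} = \frac{16 - 78 - \frac{3}{5}}{-5 + \frac{1}{5} + 26} = \frac{1}{\frac{106}{5}} \left(- \frac{313}{5}\right) = \frac{5}{106} \left(- \frac{313}{5}\right) = - \frac{313}{106} \approx -2.9528$)
$\left(j - 482\right) \left(-28\right) = \left(- \frac{313}{106} - 482\right) \left(-28\right) = \left(- \frac{51405}{106}\right) \left(-28\right) = \frac{719670}{53}$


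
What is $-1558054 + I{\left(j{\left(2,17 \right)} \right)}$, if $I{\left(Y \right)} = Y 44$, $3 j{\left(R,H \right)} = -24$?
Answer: $-1558406$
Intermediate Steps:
$j{\left(R,H \right)} = -8$ ($j{\left(R,H \right)} = \frac{1}{3} \left(-24\right) = -8$)
$I{\left(Y \right)} = 44 Y$
$-1558054 + I{\left(j{\left(2,17 \right)} \right)} = -1558054 + 44 \left(-8\right) = -1558054 - 352 = -1558406$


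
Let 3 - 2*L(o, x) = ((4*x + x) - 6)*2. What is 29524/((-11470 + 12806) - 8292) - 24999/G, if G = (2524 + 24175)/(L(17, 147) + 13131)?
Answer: -1078835316265/92859122 ≈ -11618.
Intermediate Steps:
L(o, x) = 15/2 - 5*x (L(o, x) = 3/2 - ((4*x + x) - 6)*2/2 = 3/2 - (5*x - 6)*2/2 = 3/2 - (-6 + 5*x)*2/2 = 3/2 - (-12 + 10*x)/2 = 3/2 + (6 - 5*x) = 15/2 - 5*x)
G = 53398/24807 (G = (2524 + 24175)/((15/2 - 5*147) + 13131) = 26699/((15/2 - 735) + 13131) = 26699/(-1455/2 + 13131) = 26699/(24807/2) = 26699*(2/24807) = 53398/24807 ≈ 2.1525)
29524/((-11470 + 12806) - 8292) - 24999/G = 29524/((-11470 + 12806) - 8292) - 24999/53398/24807 = 29524/(1336 - 8292) - 24999*24807/53398 = 29524/(-6956) - 620150193/53398 = 29524*(-1/6956) - 620150193/53398 = -7381/1739 - 620150193/53398 = -1078835316265/92859122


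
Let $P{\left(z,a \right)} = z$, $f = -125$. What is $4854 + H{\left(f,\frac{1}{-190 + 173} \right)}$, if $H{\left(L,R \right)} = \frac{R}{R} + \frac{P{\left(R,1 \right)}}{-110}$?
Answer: $\frac{9078851}{1870} \approx 4855.0$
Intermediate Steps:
$H{\left(L,R \right)} = 1 - \frac{R}{110}$ ($H{\left(L,R \right)} = \frac{R}{R} + \frac{R}{-110} = 1 + R \left(- \frac{1}{110}\right) = 1 - \frac{R}{110}$)
$4854 + H{\left(f,\frac{1}{-190 + 173} \right)} = 4854 + \left(1 - \frac{1}{110 \left(-190 + 173\right)}\right) = 4854 + \left(1 - \frac{1}{110 \left(-17\right)}\right) = 4854 + \left(1 - - \frac{1}{1870}\right) = 4854 + \left(1 + \frac{1}{1870}\right) = 4854 + \frac{1871}{1870} = \frac{9078851}{1870}$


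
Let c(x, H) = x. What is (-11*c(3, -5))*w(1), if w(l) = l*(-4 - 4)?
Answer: 264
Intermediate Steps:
w(l) = -8*l (w(l) = l*(-8) = -8*l)
(-11*c(3, -5))*w(1) = (-11*3)*(-8*1) = -33*(-8) = 264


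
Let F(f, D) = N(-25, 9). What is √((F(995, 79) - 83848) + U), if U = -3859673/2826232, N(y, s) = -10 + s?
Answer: I*√167440529335891678/1413116 ≈ 289.57*I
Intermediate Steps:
F(f, D) = -1 (F(f, D) = -10 + 9 = -1)
U = -3859673/2826232 (U = -3859673*1/2826232 = -3859673/2826232 ≈ -1.3657)
√((F(995, 79) - 83848) + U) = √((-1 - 83848) - 3859673/2826232) = √(-83849 - 3859673/2826232) = √(-236980586641/2826232) = I*√167440529335891678/1413116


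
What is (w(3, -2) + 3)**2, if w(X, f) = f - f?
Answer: 9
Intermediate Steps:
w(X, f) = 0
(w(3, -2) + 3)**2 = (0 + 3)**2 = 3**2 = 9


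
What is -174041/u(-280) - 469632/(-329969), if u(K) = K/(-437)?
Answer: -3585137625659/13198760 ≈ -2.7163e+5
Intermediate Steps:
u(K) = -K/437 (u(K) = K*(-1/437) = -K/437)
-174041/u(-280) - 469632/(-329969) = -174041/((-1/437*(-280))) - 469632/(-329969) = -174041/280/437 - 469632*(-1/329969) = -174041*437/280 + 469632/329969 = -10865131/40 + 469632/329969 = -3585137625659/13198760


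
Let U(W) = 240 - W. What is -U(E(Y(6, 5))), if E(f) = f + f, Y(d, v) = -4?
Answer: -248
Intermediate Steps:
E(f) = 2*f
-U(E(Y(6, 5))) = -(240 - 2*(-4)) = -(240 - 1*(-8)) = -(240 + 8) = -1*248 = -248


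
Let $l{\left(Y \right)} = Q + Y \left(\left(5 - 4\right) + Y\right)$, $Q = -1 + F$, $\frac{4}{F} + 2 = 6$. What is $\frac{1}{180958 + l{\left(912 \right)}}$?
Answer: $\frac{1}{1013614} \approx 9.8657 \cdot 10^{-7}$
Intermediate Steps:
$F = 1$ ($F = \frac{4}{-2 + 6} = \frac{4}{4} = 4 \cdot \frac{1}{4} = 1$)
$Q = 0$ ($Q = -1 + 1 = 0$)
$l{\left(Y \right)} = Y \left(1 + Y\right)$ ($l{\left(Y \right)} = 0 + Y \left(\left(5 - 4\right) + Y\right) = 0 + Y \left(1 + Y\right) = Y \left(1 + Y\right)$)
$\frac{1}{180958 + l{\left(912 \right)}} = \frac{1}{180958 + 912 \left(1 + 912\right)} = \frac{1}{180958 + 912 \cdot 913} = \frac{1}{180958 + 832656} = \frac{1}{1013614}$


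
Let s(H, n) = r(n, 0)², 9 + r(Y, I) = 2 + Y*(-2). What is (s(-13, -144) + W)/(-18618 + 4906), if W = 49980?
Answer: -128941/13712 ≈ -9.4035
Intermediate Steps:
r(Y, I) = -7 - 2*Y (r(Y, I) = -9 + (2 + Y*(-2)) = -9 + (2 - 2*Y) = -7 - 2*Y)
s(H, n) = (-7 - 2*n)²
(s(-13, -144) + W)/(-18618 + 4906) = ((7 + 2*(-144))² + 49980)/(-18618 + 4906) = ((7 - 288)² + 49980)/(-13712) = ((-281)² + 49980)*(-1/13712) = (78961 + 49980)*(-1/13712) = 128941*(-1/13712) = -128941/13712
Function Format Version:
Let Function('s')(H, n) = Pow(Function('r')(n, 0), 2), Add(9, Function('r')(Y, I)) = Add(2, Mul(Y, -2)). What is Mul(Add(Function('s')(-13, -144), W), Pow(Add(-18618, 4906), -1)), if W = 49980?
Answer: Rational(-128941, 13712) ≈ -9.4035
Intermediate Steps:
Function('r')(Y, I) = Add(-7, Mul(-2, Y)) (Function('r')(Y, I) = Add(-9, Add(2, Mul(Y, -2))) = Add(-9, Add(2, Mul(-2, Y))) = Add(-7, Mul(-2, Y)))
Function('s')(H, n) = Pow(Add(-7, Mul(-2, n)), 2)
Mul(Add(Function('s')(-13, -144), W), Pow(Add(-18618, 4906), -1)) = Mul(Add(Pow(Add(7, Mul(2, -144)), 2), 49980), Pow(Add(-18618, 4906), -1)) = Mul(Add(Pow(Add(7, -288), 2), 49980), Pow(-13712, -1)) = Mul(Add(Pow(-281, 2), 49980), Rational(-1, 13712)) = Mul(Add(78961, 49980), Rational(-1, 13712)) = Mul(128941, Rational(-1, 13712)) = Rational(-128941, 13712)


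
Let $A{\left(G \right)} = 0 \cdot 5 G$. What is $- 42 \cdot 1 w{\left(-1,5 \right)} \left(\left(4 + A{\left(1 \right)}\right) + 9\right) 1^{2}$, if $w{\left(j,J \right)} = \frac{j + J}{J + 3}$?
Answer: $-273$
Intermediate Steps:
$A{\left(G \right)} = 0$ ($A{\left(G \right)} = 0 G = 0$)
$w{\left(j,J \right)} = \frac{J + j}{3 + J}$
$- 42 \cdot 1 w{\left(-1,5 \right)} \left(\left(4 + A{\left(1 \right)}\right) + 9\right) 1^{2} = - 42 \cdot 1 \frac{5 - 1}{3 + 5} \left(\left(4 + 0\right) + 9\right) 1^{2} = - 42 \cdot 1 \cdot \frac{1}{8} \cdot 4 \left(4 + 9\right) 1 = - 42 \cdot 1 \cdot \frac{1}{8} \cdot 4 \cdot 13 \cdot 1 = - 42 \cdot 1 \cdot \frac{1}{2} \cdot 13 \cdot 1 = - 42 \cdot \frac{1}{2} \cdot 13 \cdot 1 = \left(-42\right) \frac{13}{2} \cdot 1 = \left(-273\right) 1 = -273$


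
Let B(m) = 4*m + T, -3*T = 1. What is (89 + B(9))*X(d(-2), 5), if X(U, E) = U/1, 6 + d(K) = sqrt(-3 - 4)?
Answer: -748 + 374*I*sqrt(7)/3 ≈ -748.0 + 329.84*I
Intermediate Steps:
T = -1/3 (T = -1/3*1 = -1/3 ≈ -0.33333)
d(K) = -6 + I*sqrt(7) (d(K) = -6 + sqrt(-3 - 4) = -6 + sqrt(-7) = -6 + I*sqrt(7))
X(U, E) = U (X(U, E) = U*1 = U)
B(m) = -1/3 + 4*m (B(m) = 4*m - 1/3 = -1/3 + 4*m)
(89 + B(9))*X(d(-2), 5) = (89 + (-1/3 + 4*9))*(-6 + I*sqrt(7)) = (89 + (-1/3 + 36))*(-6 + I*sqrt(7)) = (89 + 107/3)*(-6 + I*sqrt(7)) = 374*(-6 + I*sqrt(7))/3 = -748 + 374*I*sqrt(7)/3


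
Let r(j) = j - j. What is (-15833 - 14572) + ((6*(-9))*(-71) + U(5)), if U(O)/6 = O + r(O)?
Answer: -26541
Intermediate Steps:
r(j) = 0
U(O) = 6*O (U(O) = 6*(O + 0) = 6*O)
(-15833 - 14572) + ((6*(-9))*(-71) + U(5)) = (-15833 - 14572) + ((6*(-9))*(-71) + 6*5) = -30405 + (-54*(-71) + 30) = -30405 + (3834 + 30) = -30405 + 3864 = -26541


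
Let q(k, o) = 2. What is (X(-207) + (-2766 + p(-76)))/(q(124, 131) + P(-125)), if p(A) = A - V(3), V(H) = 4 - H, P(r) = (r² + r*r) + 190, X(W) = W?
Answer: -1525/15721 ≈ -0.097004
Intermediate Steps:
P(r) = 190 + 2*r² (P(r) = (r² + r²) + 190 = 2*r² + 190 = 190 + 2*r²)
p(A) = -1 + A (p(A) = A - (4 - 1*3) = A - (4 - 3) = A - 1*1 = A - 1 = -1 + A)
(X(-207) + (-2766 + p(-76)))/(q(124, 131) + P(-125)) = (-207 + (-2766 + (-1 - 76)))/(2 + (190 + 2*(-125)²)) = (-207 + (-2766 - 77))/(2 + (190 + 2*15625)) = (-207 - 2843)/(2 + (190 + 31250)) = -3050/(2 + 31440) = -3050/31442 = -3050*1/31442 = -1525/15721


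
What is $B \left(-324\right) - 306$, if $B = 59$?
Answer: $-19422$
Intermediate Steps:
$B \left(-324\right) - 306 = 59 \left(-324\right) - 306 = -19116 - 306 = -19422$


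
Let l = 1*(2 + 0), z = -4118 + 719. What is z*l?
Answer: -6798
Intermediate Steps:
z = -3399
l = 2 (l = 1*2 = 2)
z*l = -3399*2 = -6798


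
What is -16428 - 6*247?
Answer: -17910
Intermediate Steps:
-16428 - 6*247 = -16428 - 1*1482 = -16428 - 1482 = -17910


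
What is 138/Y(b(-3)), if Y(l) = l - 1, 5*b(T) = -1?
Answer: -115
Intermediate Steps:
b(T) = -1/5 (b(T) = (1/5)*(-1) = -1/5)
Y(l) = -1 + l
138/Y(b(-3)) = 138/(-1 - 1/5) = 138/(-6/5) = 138*(-5/6) = -115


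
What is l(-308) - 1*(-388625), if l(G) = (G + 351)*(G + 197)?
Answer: 383852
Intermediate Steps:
l(G) = (197 + G)*(351 + G) (l(G) = (351 + G)*(197 + G) = (197 + G)*(351 + G))
l(-308) - 1*(-388625) = (69147 + (-308)² + 548*(-308)) - 1*(-388625) = (69147 + 94864 - 168784) + 388625 = -4773 + 388625 = 383852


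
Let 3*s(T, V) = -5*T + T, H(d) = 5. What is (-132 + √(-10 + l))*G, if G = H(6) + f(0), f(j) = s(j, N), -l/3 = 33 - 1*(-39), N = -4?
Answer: -660 + 5*I*√226 ≈ -660.0 + 75.167*I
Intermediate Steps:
l = -216 (l = -3*(33 - 1*(-39)) = -3*(33 + 39) = -3*72 = -216)
s(T, V) = -4*T/3 (s(T, V) = (-5*T + T)/3 = (-4*T)/3 = -4*T/3)
f(j) = -4*j/3
G = 5 (G = 5 - 4/3*0 = 5 + 0 = 5)
(-132 + √(-10 + l))*G = (-132 + √(-10 - 216))*5 = (-132 + √(-226))*5 = (-132 + I*√226)*5 = -660 + 5*I*√226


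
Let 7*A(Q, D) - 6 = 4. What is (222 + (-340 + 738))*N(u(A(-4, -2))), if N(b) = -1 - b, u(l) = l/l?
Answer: -1240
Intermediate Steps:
A(Q, D) = 10/7 (A(Q, D) = 6/7 + (⅐)*4 = 6/7 + 4/7 = 10/7)
u(l) = 1
(222 + (-340 + 738))*N(u(A(-4, -2))) = (222 + (-340 + 738))*(-1 - 1*1) = (222 + 398)*(-1 - 1) = 620*(-2) = -1240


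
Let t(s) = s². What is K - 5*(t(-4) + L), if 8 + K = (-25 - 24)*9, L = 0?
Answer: -529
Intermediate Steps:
K = -449 (K = -8 + (-25 - 24)*9 = -8 - 49*9 = -8 - 441 = -449)
K - 5*(t(-4) + L) = -449 - 5*((-4)² + 0) = -449 - 5*(16 + 0) = -449 - 5*16 = -449 - 80 = -529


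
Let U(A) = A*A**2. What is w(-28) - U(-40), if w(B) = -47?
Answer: 63953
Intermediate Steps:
U(A) = A**3
w(-28) - U(-40) = -47 - 1*(-40)**3 = -47 - 1*(-64000) = -47 + 64000 = 63953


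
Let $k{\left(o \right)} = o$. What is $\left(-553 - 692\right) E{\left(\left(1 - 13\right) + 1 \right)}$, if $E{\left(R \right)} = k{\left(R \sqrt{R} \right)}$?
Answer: $13695 i \sqrt{11} \approx 45421.0 i$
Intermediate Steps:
$E{\left(R \right)} = R^{\frac{3}{2}}$ ($E{\left(R \right)} = R \sqrt{R} = R^{\frac{3}{2}}$)
$\left(-553 - 692\right) E{\left(\left(1 - 13\right) + 1 \right)} = \left(-553 - 692\right) \left(\left(1 - 13\right) + 1\right)^{\frac{3}{2}} = - 1245 \left(-12 + 1\right)^{\frac{3}{2}} = - 1245 \left(-11\right)^{\frac{3}{2}} = - 1245 \left(- 11 i \sqrt{11}\right) = 13695 i \sqrt{11}$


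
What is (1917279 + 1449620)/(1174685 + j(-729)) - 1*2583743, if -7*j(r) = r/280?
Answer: -5948760210498407/2302383329 ≈ -2.5837e+6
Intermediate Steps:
j(r) = -r/1960 (j(r) = -r/(7*280) = -r/1960)
(1917279 + 1449620)/(1174685 + j(-729)) - 1*2583743 = (1917279 + 1449620)/(1174685 - 1/1960*(-729)) - 1*2583743 = 3366899/(1174685 + 729/1960) - 2583743 = 3366899/(2302383329/1960) - 2583743 = 3366899*(1960/2302383329) - 2583743 = 6599122040/2302383329 - 2583743 = -5948760210498407/2302383329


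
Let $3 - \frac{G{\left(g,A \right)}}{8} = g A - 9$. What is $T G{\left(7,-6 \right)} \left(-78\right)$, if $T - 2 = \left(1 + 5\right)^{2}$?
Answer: $-1280448$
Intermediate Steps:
$G{\left(g,A \right)} = 96 - 8 A g$ ($G{\left(g,A \right)} = 24 - 8 \left(g A - 9\right) = 24 - 8 \left(A g - 9\right) = 24 - 8 \left(-9 + A g\right) = 24 - \left(-72 + 8 A g\right) = 96 - 8 A g$)
$T = 38$ ($T = 2 + \left(1 + 5\right)^{2} = 2 + 6^{2} = 2 + 36 = 38$)
$T G{\left(7,-6 \right)} \left(-78\right) = 38 \left(96 - \left(-48\right) 7\right) \left(-78\right) = 38 \left(96 + 336\right) \left(-78\right) = 38 \cdot 432 \left(-78\right) = 16416 \left(-78\right) = -1280448$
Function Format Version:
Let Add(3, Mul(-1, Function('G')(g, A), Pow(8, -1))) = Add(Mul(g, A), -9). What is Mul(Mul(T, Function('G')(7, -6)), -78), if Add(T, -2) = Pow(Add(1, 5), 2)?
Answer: -1280448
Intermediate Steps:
Function('G')(g, A) = Add(96, Mul(-8, A, g)) (Function('G')(g, A) = Add(24, Mul(-8, Add(Mul(g, A), -9))) = Add(24, Mul(-8, Add(Mul(A, g), -9))) = Add(24, Mul(-8, Add(-9, Mul(A, g)))) = Add(24, Add(72, Mul(-8, A, g))) = Add(96, Mul(-8, A, g)))
T = 38 (T = Add(2, Pow(Add(1, 5), 2)) = Add(2, Pow(6, 2)) = Add(2, 36) = 38)
Mul(Mul(T, Function('G')(7, -6)), -78) = Mul(Mul(38, Add(96, Mul(-8, -6, 7))), -78) = Mul(Mul(38, Add(96, 336)), -78) = Mul(Mul(38, 432), -78) = Mul(16416, -78) = -1280448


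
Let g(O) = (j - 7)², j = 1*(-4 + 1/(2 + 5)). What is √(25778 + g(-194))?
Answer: √1268898/7 ≈ 160.92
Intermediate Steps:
j = -27/7 (j = 1*(-4 + 1/7) = 1*(-4 + ⅐) = 1*(-27/7) = -27/7 ≈ -3.8571)
g(O) = 5776/49 (g(O) = (-27/7 - 7)² = (-76/7)² = 5776/49)
√(25778 + g(-194)) = √(25778 + 5776/49) = √(1268898/49) = √1268898/7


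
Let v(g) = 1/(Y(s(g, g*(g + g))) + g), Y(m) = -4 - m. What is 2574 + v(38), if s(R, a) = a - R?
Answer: 7248383/2816 ≈ 2574.0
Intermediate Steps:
v(g) = 1/(-4 - 2*g² + 2*g) (v(g) = 1/((-4 - (g*(g + g) - g)) + g) = 1/((-4 - (g*(2*g) - g)) + g) = 1/((-4 - (2*g² - g)) + g) = 1/((-4 - (-g + 2*g²)) + g) = 1/((-4 + (g - 2*g²)) + g) = 1/((-4 + g - 2*g²) + g) = 1/(-4 - 2*g² + 2*g))
2574 + v(38) = 2574 - 1/(4 - 2*38 + 2*38²) = 2574 - 1/(4 - 76 + 2*1444) = 2574 - 1/(4 - 76 + 2888) = 2574 - 1/2816 = 7248383/2816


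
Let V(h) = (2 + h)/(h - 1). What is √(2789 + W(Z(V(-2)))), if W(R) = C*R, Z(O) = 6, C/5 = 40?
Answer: √3989 ≈ 63.159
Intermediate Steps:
C = 200 (C = 5*40 = 200)
V(h) = (2 + h)/(-1 + h)
W(R) = 200*R
√(2789 + W(Z(V(-2)))) = √(2789 + 200*6) = √(2789 + 1200) = √3989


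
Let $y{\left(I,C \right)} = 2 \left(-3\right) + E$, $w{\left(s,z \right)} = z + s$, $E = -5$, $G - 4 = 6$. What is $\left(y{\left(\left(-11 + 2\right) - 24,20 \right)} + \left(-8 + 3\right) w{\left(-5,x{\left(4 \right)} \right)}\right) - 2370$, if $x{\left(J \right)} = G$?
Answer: $-2406$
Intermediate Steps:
$G = 10$ ($G = 4 + 6 = 10$)
$x{\left(J \right)} = 10$
$w{\left(s,z \right)} = s + z$
$y{\left(I,C \right)} = -11$ ($y{\left(I,C \right)} = 2 \left(-3\right) - 5 = -6 - 5 = -11$)
$\left(y{\left(\left(-11 + 2\right) - 24,20 \right)} + \left(-8 + 3\right) w{\left(-5,x{\left(4 \right)} \right)}\right) - 2370 = \left(-11 + \left(-8 + 3\right) \left(-5 + 10\right)\right) - 2370 = \left(-11 - 25\right) - 2370 = -36 - 2370 = -2406$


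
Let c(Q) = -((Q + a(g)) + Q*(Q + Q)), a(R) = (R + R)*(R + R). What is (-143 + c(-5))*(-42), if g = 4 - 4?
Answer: 7896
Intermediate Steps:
g = 0
a(R) = 4*R**2 (a(R) = (2*R)*(2*R) = 4*R**2)
c(Q) = -Q - 2*Q**2 (c(Q) = -((Q + 4*0**2) + Q*(Q + Q)) = -((Q + 4*0) + Q*(2*Q)) = -((Q + 0) + 2*Q**2) = -(Q + 2*Q**2) = -Q - 2*Q**2)
(-143 + c(-5))*(-42) = (-143 - 5*(-1 - 2*(-5)))*(-42) = (-143 - 5*(-1 + 10))*(-42) = (-143 - 5*9)*(-42) = (-143 - 45)*(-42) = -188*(-42) = 7896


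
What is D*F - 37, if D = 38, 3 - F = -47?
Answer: 1863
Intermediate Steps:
F = 50 (F = 3 - 1*(-47) = 3 + 47 = 50)
D*F - 37 = 38*50 - 37 = 1900 - 37 = 1863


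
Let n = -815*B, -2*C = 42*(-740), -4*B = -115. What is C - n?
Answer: 155885/4 ≈ 38971.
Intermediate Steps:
B = 115/4 (B = -1/4*(-115) = 115/4 ≈ 28.750)
C = 15540 (C = -21*(-740) = -1/2*(-31080) = 15540)
n = -93725/4 (n = -815*115/4 = -93725/4 ≈ -23431.)
C - n = 15540 - 1*(-93725/4) = 15540 + 93725/4 = 155885/4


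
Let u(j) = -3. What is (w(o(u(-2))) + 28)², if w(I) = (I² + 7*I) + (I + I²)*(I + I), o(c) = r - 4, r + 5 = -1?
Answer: 3034564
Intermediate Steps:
r = -6 (r = -5 - 1 = -6)
o(c) = -10 (o(c) = -6 - 4 = -10)
w(I) = I² + 7*I + 2*I*(I + I²) (w(I) = (I² + 7*I) + (I + I²)*(2*I) = (I² + 7*I) + 2*I*(I + I²) = I² + 7*I + 2*I*(I + I²))
(w(o(u(-2))) + 28)² = (-10*(7 + 2*(-10)² + 3*(-10)) + 28)² = (-10*(7 + 2*100 - 30) + 28)² = (-10*(7 + 200 - 30) + 28)² = (-10*177 + 28)² = (-1770 + 28)² = (-1742)² = 3034564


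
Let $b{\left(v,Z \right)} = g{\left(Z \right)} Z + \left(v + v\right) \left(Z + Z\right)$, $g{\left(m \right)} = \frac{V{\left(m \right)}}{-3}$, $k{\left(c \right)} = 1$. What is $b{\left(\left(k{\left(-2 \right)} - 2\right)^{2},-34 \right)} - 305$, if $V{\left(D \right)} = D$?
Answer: $- \frac{2479}{3} \approx -826.33$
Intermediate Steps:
$g{\left(m \right)} = - \frac{m}{3}$ ($g{\left(m \right)} = \frac{m}{-3} = m \left(- \frac{1}{3}\right) = - \frac{m}{3}$)
$b{\left(v,Z \right)} = - \frac{Z^{2}}{3} + 4 Z v$ ($b{\left(v,Z \right)} = - \frac{Z}{3} Z + \left(v + v\right) \left(Z + Z\right) = - \frac{Z^{2}}{3} + 2 v 2 Z = - \frac{Z^{2}}{3} + 4 Z v$)
$b{\left(\left(k{\left(-2 \right)} - 2\right)^{2},-34 \right)} - 305 = \frac{1}{3} \left(-34\right) \left(\left(-1\right) \left(-34\right) + 12 \left(1 - 2\right)^{2}\right) - 305 = \frac{1}{3} \left(-34\right) \left(34 + 12 \left(-1\right)^{2}\right) - 305 = \frac{1}{3} \left(-34\right) \left(34 + 12 \cdot 1\right) - 305 = \frac{1}{3} \left(-34\right) \left(34 + 12\right) - 305 = \frac{1}{3} \left(-34\right) 46 - 305 = - \frac{1564}{3} - 305 = - \frac{2479}{3}$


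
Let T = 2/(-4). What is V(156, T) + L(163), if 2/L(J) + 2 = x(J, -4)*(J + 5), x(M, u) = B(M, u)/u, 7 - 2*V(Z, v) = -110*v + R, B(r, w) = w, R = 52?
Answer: -4149/83 ≈ -49.988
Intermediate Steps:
T = -1/2 (T = 2*(-1/4) = -1/2 ≈ -0.50000)
V(Z, v) = -45/2 + 55*v (V(Z, v) = 7/2 - (-110*v + 52)/2 = 7/2 - (52 - 110*v)/2 = 7/2 + (-26 + 55*v) = -45/2 + 55*v)
x(M, u) = 1 (x(M, u) = u/u = 1)
L(J) = 2/(3 + J) (L(J) = 2/(-2 + 1*(J + 5)) = 2/(-2 + 1*(5 + J)) = 2/(-2 + (5 + J)) = 2/(3 + J))
V(156, T) + L(163) = (-45/2 + 55*(-1/2)) + 2/(3 + 163) = (-45/2 - 55/2) + 2/166 = -50 + 2*(1/166) = -50 + 1/83 = -4149/83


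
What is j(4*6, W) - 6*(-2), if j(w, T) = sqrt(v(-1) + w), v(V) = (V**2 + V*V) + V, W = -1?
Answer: 17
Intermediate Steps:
v(V) = V + 2*V**2 (v(V) = (V**2 + V**2) + V = 2*V**2 + V = V + 2*V**2)
j(w, T) = sqrt(1 + w) (j(w, T) = sqrt(-(1 + 2*(-1)) + w) = sqrt(-(1 - 2) + w) = sqrt(-1*(-1) + w) = sqrt(1 + w))
j(4*6, W) - 6*(-2) = sqrt(1 + 4*6) - 6*(-2) = sqrt(1 + 24) + 12 = sqrt(25) + 12 = 5 + 12 = 17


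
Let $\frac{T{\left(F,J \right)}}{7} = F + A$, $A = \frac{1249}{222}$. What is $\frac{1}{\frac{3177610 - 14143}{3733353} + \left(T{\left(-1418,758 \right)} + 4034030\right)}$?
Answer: $\frac{30696458}{123526974349371} \approx 2.485 \cdot 10^{-7}$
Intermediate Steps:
$A = \frac{1249}{222}$ ($A = 1249 \cdot \frac{1}{222} = \frac{1249}{222} \approx 5.6261$)
$T{\left(F,J \right)} = \frac{8743}{222} + 7 F$ ($T{\left(F,J \right)} = 7 \left(F + \frac{1249}{222}\right) = 7 \left(\frac{1249}{222} + F\right) = \frac{8743}{222} + 7 F$)
$\frac{1}{\frac{3177610 - 14143}{3733353} + \left(T{\left(-1418,758 \right)} + 4034030\right)} = \frac{1}{\frac{3177610 - 14143}{3733353} + \left(\left(\frac{8743}{222} + 7 \left(-1418\right)\right) + 4034030\right)} = \frac{1}{3163467 \cdot \frac{1}{3733353} + \left(\left(\frac{8743}{222} - 9926\right) + 4034030\right)} = \frac{1}{\frac{1054489}{1244451} + \left(- \frac{2194829}{222} + 4034030\right)} = \frac{1}{\frac{1054489}{1244451} + \frac{893359831}{222}} = \frac{1}{\frac{123526974349371}{30696458}} = \frac{30696458}{123526974349371}$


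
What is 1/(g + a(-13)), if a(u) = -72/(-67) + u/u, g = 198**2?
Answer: 67/2626807 ≈ 2.5506e-5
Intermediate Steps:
g = 39204
a(u) = 139/67 (a(u) = -72*(-1/67) + 1 = 72/67 + 1 = 139/67)
1/(g + a(-13)) = 1/(39204 + 139/67) = 1/(2626807/67) = 67/2626807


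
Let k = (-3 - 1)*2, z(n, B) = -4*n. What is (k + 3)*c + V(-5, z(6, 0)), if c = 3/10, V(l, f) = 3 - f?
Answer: 51/2 ≈ 25.500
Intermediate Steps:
k = -8 (k = -4*2 = -8)
c = 3/10 (c = 3*(⅒) = 3/10 ≈ 0.30000)
(k + 3)*c + V(-5, z(6, 0)) = (-8 + 3)*(3/10) + (3 - (-4)*6) = -5*3/10 + (3 - 1*(-24)) = -3/2 + (3 + 24) = -3/2 + 27 = 51/2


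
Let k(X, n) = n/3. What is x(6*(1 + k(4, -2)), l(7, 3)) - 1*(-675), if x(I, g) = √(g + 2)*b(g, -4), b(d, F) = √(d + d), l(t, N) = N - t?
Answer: 671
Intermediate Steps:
k(X, n) = n/3 (k(X, n) = n*(⅓) = n/3)
b(d, F) = √2*√d (b(d, F) = √(2*d) = √2*√d)
x(I, g) = √2*√g*√(2 + g) (x(I, g) = √(g + 2)*(√2*√g) = √(2 + g)*(√2*√g) = √2*√g*√(2 + g))
x(6*(1 + k(4, -2)), l(7, 3)) - 1*(-675) = √2*√(3 - 1*7)*√(2 + (3 - 1*7)) - 1*(-675) = √2*√(3 - 7)*√(2 + (3 - 7)) + 675 = √2*√(-4)*√(2 - 4) + 675 = √2*(2*I)*√(-2) + 675 = √2*(2*I)*(I*√2) + 675 = -4 + 675 = 671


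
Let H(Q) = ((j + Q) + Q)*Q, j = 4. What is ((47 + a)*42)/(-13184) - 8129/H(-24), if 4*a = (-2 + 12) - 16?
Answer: -310201/39552 ≈ -7.8429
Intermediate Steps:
a = -3/2 (a = ((-2 + 12) - 16)/4 = (10 - 16)/4 = (¼)*(-6) = -3/2 ≈ -1.5000)
H(Q) = Q*(4 + 2*Q) (H(Q) = ((4 + Q) + Q)*Q = (4 + 2*Q)*Q = Q*(4 + 2*Q))
((47 + a)*42)/(-13184) - 8129/H(-24) = ((47 - 3/2)*42)/(-13184) - 8129*(-1/(48*(2 - 24))) = ((91/2)*42)*(-1/13184) - 8129/(2*(-24)*(-22)) = 1911*(-1/13184) - 8129/1056 = -1911/13184 - 8129*1/1056 = -1911/13184 - 739/96 = -310201/39552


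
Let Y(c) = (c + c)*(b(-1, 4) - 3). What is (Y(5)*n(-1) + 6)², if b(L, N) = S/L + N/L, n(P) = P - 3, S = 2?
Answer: 133956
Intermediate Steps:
n(P) = -3 + P
b(L, N) = 2/L + N/L
Y(c) = -18*c (Y(c) = (c + c)*((2 + 4)/(-1) - 3) = (2*c)*(-1*6 - 3) = (2*c)*(-6 - 3) = (2*c)*(-9) = -18*c)
(Y(5)*n(-1) + 6)² = ((-18*5)*(-3 - 1) + 6)² = (-90*(-4) + 6)² = (360 + 6)² = 366² = 133956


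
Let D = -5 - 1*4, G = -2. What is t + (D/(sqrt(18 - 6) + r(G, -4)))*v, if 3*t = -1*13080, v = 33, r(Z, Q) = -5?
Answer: -55195/13 + 594*sqrt(3)/13 ≈ -4166.6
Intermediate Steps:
D = -9 (D = -5 - 4 = -9)
t = -4360 (t = (-1*13080)/3 = (1/3)*(-13080) = -4360)
t + (D/(sqrt(18 - 6) + r(G, -4)))*v = -4360 - 9/(sqrt(18 - 6) - 5)*33 = -4360 - 9/(sqrt(12) - 5)*33 = -4360 - 9/(2*sqrt(3) - 5)*33 = -4360 - 9/(-5 + 2*sqrt(3))*33 = -4360 - 297/(-5 + 2*sqrt(3))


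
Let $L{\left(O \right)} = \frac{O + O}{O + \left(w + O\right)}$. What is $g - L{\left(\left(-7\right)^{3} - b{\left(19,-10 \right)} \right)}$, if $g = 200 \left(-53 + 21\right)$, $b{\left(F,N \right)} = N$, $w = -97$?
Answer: $- \frac{4883866}{763} \approx -6400.9$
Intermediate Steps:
$L{\left(O \right)} = \frac{2 O}{-97 + 2 O}$ ($L{\left(O \right)} = \frac{O + O}{O + \left(-97 + O\right)} = \frac{2 O}{-97 + 2 O}$)
$g = -6400$ ($g = 200 \left(-32\right) = -6400$)
$g - L{\left(\left(-7\right)^{3} - b{\left(19,-10 \right)} \right)} = -6400 - \frac{2 \left(\left(-7\right)^{3} - -10\right)}{-97 + 2 \left(\left(-7\right)^{3} - -10\right)} = -6400 - \frac{2 \left(-343 + 10\right)}{-97 + 2 \left(-343 + 10\right)} = -6400 - 2 \left(-333\right) \frac{1}{-97 + 2 \left(-333\right)} = -6400 - 2 \left(-333\right) \frac{1}{-97 - 666} = -6400 - 2 \left(-333\right) \frac{1}{-763} = -6400 - 2 \left(-333\right) \left(- \frac{1}{763}\right) = -6400 - \frac{666}{763} = - \frac{4883866}{763}$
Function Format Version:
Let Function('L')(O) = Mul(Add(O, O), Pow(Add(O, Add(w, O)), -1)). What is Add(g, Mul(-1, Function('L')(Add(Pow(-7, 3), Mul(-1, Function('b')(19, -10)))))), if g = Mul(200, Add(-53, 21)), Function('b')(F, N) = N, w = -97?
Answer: Rational(-4883866, 763) ≈ -6400.9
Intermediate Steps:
Function('L')(O) = Mul(2, O, Pow(Add(-97, Mul(2, O)), -1)) (Function('L')(O) = Mul(Add(O, O), Pow(Add(O, Add(-97, O)), -1)) = Mul(Mul(2, O), Pow(Add(-97, Mul(2, O)), -1)) = Mul(2, O, Pow(Add(-97, Mul(2, O)), -1)))
g = -6400 (g = Mul(200, -32) = -6400)
Add(g, Mul(-1, Function('L')(Add(Pow(-7, 3), Mul(-1, Function('b')(19, -10)))))) = Add(-6400, Mul(-1, Mul(2, Add(Pow(-7, 3), Mul(-1, -10)), Pow(Add(-97, Mul(2, Add(Pow(-7, 3), Mul(-1, -10)))), -1)))) = Add(-6400, Mul(-1, Mul(2, Add(-343, 10), Pow(Add(-97, Mul(2, Add(-343, 10))), -1)))) = Add(-6400, Mul(-1, Mul(2, -333, Pow(Add(-97, Mul(2, -333)), -1)))) = Add(-6400, Mul(-1, Mul(2, -333, Pow(Add(-97, -666), -1)))) = Add(-6400, Mul(-1, Mul(2, -333, Pow(-763, -1)))) = Add(-6400, Mul(-1, Mul(2, -333, Rational(-1, 763)))) = Add(-6400, Mul(-1, Rational(666, 763))) = Add(-6400, Rational(-666, 763)) = Rational(-4883866, 763)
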